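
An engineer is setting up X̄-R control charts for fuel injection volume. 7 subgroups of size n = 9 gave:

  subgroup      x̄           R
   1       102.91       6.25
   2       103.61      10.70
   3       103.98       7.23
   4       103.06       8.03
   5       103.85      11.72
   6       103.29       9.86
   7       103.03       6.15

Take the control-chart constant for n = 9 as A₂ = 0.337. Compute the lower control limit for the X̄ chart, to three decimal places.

100.504

X̄̄ = (102.91 + 103.61 + 103.98 + 103.06 + 103.85 + 103.29 + 103.03) / 7 = 723.7300 / 7 = 103.3900
R̄ = (6.25 + 10.70 + 7.23 + 8.03 + 11.72 + 9.86 + 6.15) / 7 = 59.9400 / 7 = 8.5629
LCL = X̄̄ − A₂·R̄ = 103.3900 − 0.337 × 8.5629 = 100.5043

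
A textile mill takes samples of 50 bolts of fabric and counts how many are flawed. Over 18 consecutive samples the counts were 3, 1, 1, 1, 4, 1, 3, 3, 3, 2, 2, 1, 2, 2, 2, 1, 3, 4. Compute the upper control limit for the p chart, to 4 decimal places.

p̄ = Σdᵢ / (k·n) = 39 / (18 × 50) = 0.04333
UCL = p̄ + 3·√(p̄(1−p̄)/n) = 0.04333 + 3 × √(0.04333×0.95667/50) = 0.04333 + 3 × 0.02879 = 0.12972

0.1297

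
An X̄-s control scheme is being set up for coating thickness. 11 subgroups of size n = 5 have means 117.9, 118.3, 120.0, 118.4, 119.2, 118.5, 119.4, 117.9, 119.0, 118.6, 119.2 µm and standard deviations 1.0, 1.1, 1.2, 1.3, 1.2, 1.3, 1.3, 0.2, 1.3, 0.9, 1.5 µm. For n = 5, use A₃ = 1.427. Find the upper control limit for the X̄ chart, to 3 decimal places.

120.359

X̄̄ = (117.9 + 118.3 + 120.0 + 118.4 + 119.2 + 118.5 + 119.4 + 117.9 + 119.0 + 118.6 + 119.2) / 11 = 118.7636
s̄ = (1.0 + 1.1 + 1.2 + 1.3 + 1.2 + 1.3 + 1.3 + 0.2 + 1.3 + 0.9 + 1.5) / 11 = 1.1182
UCL = X̄̄ + A₃·s̄ = 118.7636 + 1.427 × 1.1182 = 120.3593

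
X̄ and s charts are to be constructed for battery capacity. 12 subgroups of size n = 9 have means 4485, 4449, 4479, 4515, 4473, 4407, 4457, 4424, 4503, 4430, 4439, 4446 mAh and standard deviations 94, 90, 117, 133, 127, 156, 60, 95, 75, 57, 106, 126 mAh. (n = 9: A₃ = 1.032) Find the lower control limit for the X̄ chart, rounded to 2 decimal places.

4352.62

X̄̄ = (4485 + 4449 + 4479 + 4515 + 4473 + 4407 + 4457 + 4424 + 4503 + 4430 + 4439 + 4446) / 12 = 4458.9167
s̄ = (94 + 90 + 117 + 133 + 127 + 156 + 60 + 95 + 75 + 57 + 106 + 126) / 12 = 103.0000
LCL = X̄̄ − A₃·s̄ = 4458.9167 − 1.032 × 103.0000 = 4352.6207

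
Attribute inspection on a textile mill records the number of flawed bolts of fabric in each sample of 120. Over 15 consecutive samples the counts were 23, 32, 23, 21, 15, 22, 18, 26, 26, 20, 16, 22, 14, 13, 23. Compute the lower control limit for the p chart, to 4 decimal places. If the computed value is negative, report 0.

p̄ = Σdᵢ / (k·n) = 314 / (15 × 120) = 0.17444
LCL = p̄ − 3·√(p̄(1−p̄)/n) = 0.17444 − 3 × 0.03464 = 0.07052

0.0705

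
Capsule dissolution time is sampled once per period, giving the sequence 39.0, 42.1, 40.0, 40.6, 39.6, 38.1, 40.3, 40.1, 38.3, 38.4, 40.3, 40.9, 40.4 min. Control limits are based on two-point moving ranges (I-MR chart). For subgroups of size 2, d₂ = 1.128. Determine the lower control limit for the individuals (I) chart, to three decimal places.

X̄ = (39.0 + 42.1 + 40.0 + 40.6 + 39.6 + 38.1 + 40.3 + 40.1 + 38.3 + 38.4 + 40.3 + 40.9 + 40.4) / 13 = 39.8538
Moving ranges: 3.1, 2.1, 0.6, 1.0, 1.5, 2.2, 0.2, 1.8, 0.1, 1.9, 0.6, 0.5; M̄R̄ = 15.6000 / 12 = 1.3000
LCL = X̄ − 3·M̄R̄/d₂ = 39.8538 − 3 × 1.3000 / 1.128 = 36.3964

36.396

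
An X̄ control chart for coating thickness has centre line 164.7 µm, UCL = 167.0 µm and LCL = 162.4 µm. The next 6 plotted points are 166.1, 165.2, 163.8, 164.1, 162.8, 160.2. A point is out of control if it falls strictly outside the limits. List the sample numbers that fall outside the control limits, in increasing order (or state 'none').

Compare each point to [162.4, 167.0]: sample 6 = 160.2 < LCL.

6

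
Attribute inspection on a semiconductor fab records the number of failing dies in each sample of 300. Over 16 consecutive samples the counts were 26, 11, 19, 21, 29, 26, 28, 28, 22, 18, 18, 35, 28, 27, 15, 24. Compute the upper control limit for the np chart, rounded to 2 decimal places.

37.38

p̄ = Σdᵢ / (k·n) = 375 / (16 × 300) = 0.07812
UCL = np̄ + 3·√(np̄(1−p̄)) = 23.4375 + 3 × √(23.4375×0.92188) = 23.4375 + 3 × 4.6483 = 37.3823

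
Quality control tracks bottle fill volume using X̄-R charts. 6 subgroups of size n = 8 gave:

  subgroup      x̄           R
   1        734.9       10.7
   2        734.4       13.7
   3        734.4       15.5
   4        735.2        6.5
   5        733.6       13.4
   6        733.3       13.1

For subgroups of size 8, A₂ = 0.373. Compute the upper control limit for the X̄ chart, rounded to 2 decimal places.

738.83

X̄̄ = (734.9 + 734.4 + 734.4 + 735.2 + 733.6 + 733.3) / 6 = 4405.8000 / 6 = 734.3000
R̄ = (10.7 + 13.7 + 15.5 + 6.5 + 13.4 + 13.1) / 6 = 72.9000 / 6 = 12.1500
UCL = X̄̄ + A₂·R̄ = 734.3000 + 0.373 × 12.1500 = 738.8320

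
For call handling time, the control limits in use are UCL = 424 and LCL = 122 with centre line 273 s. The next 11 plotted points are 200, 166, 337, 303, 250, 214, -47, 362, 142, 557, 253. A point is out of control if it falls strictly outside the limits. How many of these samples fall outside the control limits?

2

Compare each point to [122, 424]: sample 7 = -47 < LCL; sample 10 = 557 > UCL.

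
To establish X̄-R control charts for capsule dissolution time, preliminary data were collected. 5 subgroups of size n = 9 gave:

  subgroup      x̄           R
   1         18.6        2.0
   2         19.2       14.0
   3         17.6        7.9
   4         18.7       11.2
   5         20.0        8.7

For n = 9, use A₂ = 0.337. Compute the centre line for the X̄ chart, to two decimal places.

X̄̄ = (18.6 + 19.2 + 17.6 + 18.7 + 20.0) / 5 = 94.1000 / 5 = 18.8200
CL = X̄̄ = 18.8200

18.82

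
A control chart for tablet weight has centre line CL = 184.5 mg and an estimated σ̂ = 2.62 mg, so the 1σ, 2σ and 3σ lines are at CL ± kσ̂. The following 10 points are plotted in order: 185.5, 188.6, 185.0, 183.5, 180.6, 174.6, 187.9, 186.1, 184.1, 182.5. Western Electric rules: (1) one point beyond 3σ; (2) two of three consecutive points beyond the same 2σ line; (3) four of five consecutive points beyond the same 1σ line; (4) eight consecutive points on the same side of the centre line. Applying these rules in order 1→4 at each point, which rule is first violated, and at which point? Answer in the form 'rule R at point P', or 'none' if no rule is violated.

rule 1 at point 6

Zone of each point (C = within 1σ̂, B = 1σ̂–2σ̂, A = 2σ̂–3σ̂, * = beyond 3σ̂; sign = side of CL): 1:+C, 2:+B, 3:+C, 4:-C, 5:-B, 6:-*, 7:+B, 8:+C, 9:-C, 10:-C
Rule 1 (one point beyond the 3σ limits) is satisfied at point 6.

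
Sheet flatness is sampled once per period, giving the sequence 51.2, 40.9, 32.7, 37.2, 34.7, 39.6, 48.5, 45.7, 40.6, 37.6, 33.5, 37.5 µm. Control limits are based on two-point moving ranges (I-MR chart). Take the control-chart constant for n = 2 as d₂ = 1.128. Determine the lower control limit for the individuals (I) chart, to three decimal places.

X̄ = (51.2 + 40.9 + 32.7 + 37.2 + 34.7 + 39.6 + 48.5 + 45.7 + 40.6 + 37.6 + 33.5 + 37.5) / 12 = 39.9750
Moving ranges: 10.3, 8.2, 4.5, 2.5, 4.9, 8.9, 2.8, 5.1, 3.0, 4.1, 4.0; M̄R̄ = 58.3000 / 11 = 5.3000
LCL = X̄ − 3·M̄R̄/d₂ = 39.9750 − 3 × 5.3000 / 1.128 = 25.8793

25.879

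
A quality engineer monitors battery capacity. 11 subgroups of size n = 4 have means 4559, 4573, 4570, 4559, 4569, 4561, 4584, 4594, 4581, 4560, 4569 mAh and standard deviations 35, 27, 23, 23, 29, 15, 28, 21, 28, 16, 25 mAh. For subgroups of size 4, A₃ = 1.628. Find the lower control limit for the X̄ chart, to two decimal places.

X̄̄ = (4559 + 4573 + 4570 + 4559 + 4569 + 4561 + 4584 + 4594 + 4581 + 4560 + 4569) / 11 = 4570.8182
s̄ = (35 + 27 + 23 + 23 + 29 + 15 + 28 + 21 + 28 + 16 + 25) / 11 = 24.5455
LCL = X̄̄ − A₃·s̄ = 4570.8182 − 1.628 × 24.5455 = 4530.8582

4530.86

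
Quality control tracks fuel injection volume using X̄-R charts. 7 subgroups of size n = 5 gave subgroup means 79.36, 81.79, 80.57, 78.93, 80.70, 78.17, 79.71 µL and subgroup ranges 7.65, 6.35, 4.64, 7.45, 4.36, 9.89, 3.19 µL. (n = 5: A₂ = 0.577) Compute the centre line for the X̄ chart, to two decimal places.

X̄̄ = (79.36 + 81.79 + 80.57 + 78.93 + 80.70 + 78.17 + 79.71) / 7 = 559.2300 / 7 = 79.8900
CL = X̄̄ = 79.8900

79.89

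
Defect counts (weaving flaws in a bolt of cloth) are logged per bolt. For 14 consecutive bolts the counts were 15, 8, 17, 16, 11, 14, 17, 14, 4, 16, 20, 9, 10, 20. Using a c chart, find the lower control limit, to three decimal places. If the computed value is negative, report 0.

2.562

c̄ = (15 + 8 + 17 + 16 + 11 + 14 + 17 + 14 + 4 + 16 + 20 + 9 + 10 + 20) / 14 = 191 / 14 = 13.6429
LCL = c̄ − 3√c̄ = 13.6429 − 3 × 3.6936 = 2.5620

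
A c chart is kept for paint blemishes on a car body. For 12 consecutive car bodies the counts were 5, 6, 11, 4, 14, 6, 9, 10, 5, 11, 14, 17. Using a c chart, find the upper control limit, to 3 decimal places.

18.498

c̄ = (5 + 6 + 11 + 4 + 14 + 6 + 9 + 10 + 5 + 11 + 14 + 17) / 12 = 112 / 12 = 9.3333
UCL = c̄ + 3√c̄ = 9.3333 + 3 × √9.3333 = 9.3333 + 3 × 3.0551 = 18.4985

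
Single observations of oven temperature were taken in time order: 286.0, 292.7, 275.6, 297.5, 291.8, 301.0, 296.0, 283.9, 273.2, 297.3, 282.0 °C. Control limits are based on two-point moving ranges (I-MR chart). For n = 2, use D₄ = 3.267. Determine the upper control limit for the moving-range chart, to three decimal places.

41.752

Moving ranges: 6.7, 17.1, 21.9, 5.7, 9.2, 5.0, 12.1, 10.7, 24.1, 15.3; M̄R̄ = 127.8000 / 10 = 12.7800
UCL_MR = D₄·M̄R̄ = 3.267 × 12.7800 = 41.7523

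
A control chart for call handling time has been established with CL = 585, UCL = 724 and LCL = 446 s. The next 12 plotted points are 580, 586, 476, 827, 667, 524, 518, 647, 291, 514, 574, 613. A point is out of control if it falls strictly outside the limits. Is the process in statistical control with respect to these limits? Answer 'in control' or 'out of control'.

out of control

Compare each point to [446, 724]: sample 4 = 827 > UCL; sample 9 = 291 < LCL.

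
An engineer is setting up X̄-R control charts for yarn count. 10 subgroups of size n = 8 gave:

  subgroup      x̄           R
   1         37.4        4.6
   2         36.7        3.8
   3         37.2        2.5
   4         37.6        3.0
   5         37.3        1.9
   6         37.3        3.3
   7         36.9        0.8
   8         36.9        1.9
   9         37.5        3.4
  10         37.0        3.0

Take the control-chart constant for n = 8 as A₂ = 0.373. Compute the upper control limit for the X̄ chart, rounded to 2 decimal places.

38.23

X̄̄ = (37.4 + 36.7 + 37.2 + 37.6 + 37.3 + 37.3 + 36.9 + 36.9 + 37.5 + 37.0) / 10 = 371.8000 / 10 = 37.1800
R̄ = (4.6 + 3.8 + 2.5 + 3.0 + 1.9 + 3.3 + 0.8 + 1.9 + 3.4 + 3.0) / 10 = 28.2000 / 10 = 2.8200
UCL = X̄̄ + A₂·R̄ = 37.1800 + 0.373 × 2.8200 = 38.2319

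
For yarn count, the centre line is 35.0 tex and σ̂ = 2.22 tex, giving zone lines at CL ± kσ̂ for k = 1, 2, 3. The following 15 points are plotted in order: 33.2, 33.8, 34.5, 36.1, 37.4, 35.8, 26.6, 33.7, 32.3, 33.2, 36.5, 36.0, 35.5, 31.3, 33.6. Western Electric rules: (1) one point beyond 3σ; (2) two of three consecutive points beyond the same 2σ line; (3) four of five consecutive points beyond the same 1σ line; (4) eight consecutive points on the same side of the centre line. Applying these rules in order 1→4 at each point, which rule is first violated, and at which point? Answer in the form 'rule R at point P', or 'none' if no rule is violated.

rule 1 at point 7

Zone of each point (C = within 1σ̂, B = 1σ̂–2σ̂, A = 2σ̂–3σ̂, * = beyond 3σ̂; sign = side of CL): 1:-C, 2:-C, 3:-C, 4:+C, 5:+B, 6:+C, 7:-*, 8:-C, 9:-B, 10:-C, 11:+C, 12:+C, 13:+C, 14:-B, 15:-C
Rule 1 (one point beyond the 3σ limits) is satisfied at point 7.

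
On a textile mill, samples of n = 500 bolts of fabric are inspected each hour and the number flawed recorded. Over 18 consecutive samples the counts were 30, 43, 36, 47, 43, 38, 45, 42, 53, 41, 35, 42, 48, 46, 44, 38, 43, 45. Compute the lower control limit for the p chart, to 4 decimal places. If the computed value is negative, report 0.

0.0471

p̄ = Σdᵢ / (k·n) = 759 / (18 × 500) = 0.08433
LCL = p̄ − 3·√(p̄(1−p̄)/n) = 0.08433 − 3 × 0.01243 = 0.04705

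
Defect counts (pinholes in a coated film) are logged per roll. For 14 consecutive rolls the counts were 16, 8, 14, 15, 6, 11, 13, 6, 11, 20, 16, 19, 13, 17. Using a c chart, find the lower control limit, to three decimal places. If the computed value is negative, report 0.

2.309

c̄ = (16 + 8 + 14 + 15 + 6 + 11 + 13 + 6 + 11 + 20 + 16 + 19 + 13 + 17) / 14 = 185 / 14 = 13.2143
LCL = c̄ − 3√c̄ = 13.2143 − 3 × 3.6351 = 2.3088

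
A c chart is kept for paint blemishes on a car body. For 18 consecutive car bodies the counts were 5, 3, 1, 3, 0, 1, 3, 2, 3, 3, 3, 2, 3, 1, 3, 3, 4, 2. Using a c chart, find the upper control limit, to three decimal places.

7.243

c̄ = (5 + 3 + 1 + 3 + 0 + 1 + 3 + 2 + 3 + 3 + 3 + 2 + 3 + 1 + 3 + 3 + 4 + 2) / 18 = 45 / 18 = 2.5000
UCL = c̄ + 3√c̄ = 2.5000 + 3 × √2.5000 = 2.5000 + 3 × 1.5811 = 7.2434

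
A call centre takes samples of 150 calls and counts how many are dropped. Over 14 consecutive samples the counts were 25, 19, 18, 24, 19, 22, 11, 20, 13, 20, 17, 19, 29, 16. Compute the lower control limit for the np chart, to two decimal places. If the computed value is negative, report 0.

7.09

p̄ = Σdᵢ / (k·n) = 272 / (14 × 150) = 0.12952
LCL = np̄ − 3·√(np̄(1−p̄)) = 19.4286 − 3 × 4.1124 = 7.0913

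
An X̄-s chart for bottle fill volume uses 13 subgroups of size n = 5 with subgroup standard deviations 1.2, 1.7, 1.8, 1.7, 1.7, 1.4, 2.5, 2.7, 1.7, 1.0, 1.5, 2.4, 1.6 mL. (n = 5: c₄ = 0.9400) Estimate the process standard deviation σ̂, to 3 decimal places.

s̄ = (1.2 + 1.7 + 1.8 + 1.7 + 1.7 + 1.4 + 2.5 + 2.7 + 1.7 + 1.0 + 1.5 + 2.4 + 1.6) / 13 = 1.7615
σ̂ = s̄ / c₄ = 1.7615 / 0.9400 = 1.8740

1.874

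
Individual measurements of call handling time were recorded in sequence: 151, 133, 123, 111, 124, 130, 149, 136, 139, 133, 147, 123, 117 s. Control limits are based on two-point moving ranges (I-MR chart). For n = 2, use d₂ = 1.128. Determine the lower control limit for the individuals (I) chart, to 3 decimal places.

X̄ = (151 + 133 + 123 + 111 + 124 + 130 + 149 + 136 + 139 + 133 + 147 + 123 + 117) / 13 = 132.0000
Moving ranges: 18, 10, 12, 13, 6, 19, 13, 3, 6, 14, 24, 6; M̄R̄ = 144.0000 / 12 = 12.0000
LCL = X̄ − 3·M̄R̄/d₂ = 132.0000 − 3 × 12.0000 / 1.128 = 100.0851

100.085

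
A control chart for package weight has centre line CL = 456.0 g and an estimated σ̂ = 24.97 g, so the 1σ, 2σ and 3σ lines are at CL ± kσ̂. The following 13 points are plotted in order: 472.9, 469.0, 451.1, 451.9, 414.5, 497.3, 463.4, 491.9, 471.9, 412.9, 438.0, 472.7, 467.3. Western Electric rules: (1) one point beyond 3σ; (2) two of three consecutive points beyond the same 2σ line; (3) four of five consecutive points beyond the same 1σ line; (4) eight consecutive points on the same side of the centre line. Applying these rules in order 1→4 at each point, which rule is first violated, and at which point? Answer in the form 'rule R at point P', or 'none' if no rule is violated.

Zone of each point (C = within 1σ̂, B = 1σ̂–2σ̂, A = 2σ̂–3σ̂, * = beyond 3σ̂; sign = side of CL): 1:+C, 2:+C, 3:-C, 4:-C, 5:-B, 6:+B, 7:+C, 8:+B, 9:+C, 10:-B, 11:-C, 12:+C, 13:+C
No rule fires across all 13 points.

none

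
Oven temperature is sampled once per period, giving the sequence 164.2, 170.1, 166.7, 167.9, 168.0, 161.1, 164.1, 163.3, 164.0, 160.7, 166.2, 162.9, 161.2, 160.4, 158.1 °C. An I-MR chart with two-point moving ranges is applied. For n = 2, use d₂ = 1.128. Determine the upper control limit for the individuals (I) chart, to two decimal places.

X̄ = (164.2 + 170.1 + 166.7 + 167.9 + 168.0 + 161.1 + 164.1 + 163.3 + 164.0 + 160.7 + 166.2 + 162.9 + 161.2 + 160.4 + 158.1) / 15 = 163.9267
Moving ranges: 5.9, 3.4, 1.2, 0.1, 6.9, 3.0, 0.8, 0.7, 3.3, 5.5, 3.3, 1.7, 0.8, 2.3; M̄R̄ = 38.9000 / 14 = 2.7786
UCL = X̄ + 3·M̄R̄/d₂ = 163.9267 + 3 × 2.7786 / 1.128 = 171.3165

171.32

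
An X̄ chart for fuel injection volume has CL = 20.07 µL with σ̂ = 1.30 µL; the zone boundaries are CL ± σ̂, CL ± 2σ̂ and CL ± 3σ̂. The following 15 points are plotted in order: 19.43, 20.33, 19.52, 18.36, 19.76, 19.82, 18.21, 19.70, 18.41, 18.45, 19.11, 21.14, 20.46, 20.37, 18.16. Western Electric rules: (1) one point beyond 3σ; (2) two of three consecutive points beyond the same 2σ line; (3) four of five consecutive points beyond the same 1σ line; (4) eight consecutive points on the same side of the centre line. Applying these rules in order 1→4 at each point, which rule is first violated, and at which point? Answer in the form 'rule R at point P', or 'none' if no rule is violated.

rule 4 at point 10

Zone of each point (C = within 1σ̂, B = 1σ̂–2σ̂, A = 2σ̂–3σ̂, * = beyond 3σ̂; sign = side of CL): 1:-C, 2:+C, 3:-C, 4:-B, 5:-C, 6:-C, 7:-B, 8:-C, 9:-B, 10:-B, 11:-C, 12:+C, 13:+C, 14:+C, 15:-B
Rule 4 (eight consecutive points on the same side of the centre line) is satisfied at point 10.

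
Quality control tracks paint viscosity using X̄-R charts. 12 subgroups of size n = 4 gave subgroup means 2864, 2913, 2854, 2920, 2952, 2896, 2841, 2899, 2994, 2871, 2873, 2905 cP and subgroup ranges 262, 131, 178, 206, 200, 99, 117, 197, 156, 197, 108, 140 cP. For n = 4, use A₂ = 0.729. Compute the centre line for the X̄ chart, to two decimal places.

2898.50

X̄̄ = (2864 + 2913 + 2854 + 2920 + 2952 + 2896 + 2841 + 2899 + 2994 + 2871 + 2873 + 2905) / 12 = 34782.0000 / 12 = 2898.5000
CL = X̄̄ = 2898.5000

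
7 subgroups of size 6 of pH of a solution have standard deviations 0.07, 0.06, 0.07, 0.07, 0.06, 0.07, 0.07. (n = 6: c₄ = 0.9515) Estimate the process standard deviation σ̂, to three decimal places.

0.071

s̄ = (0.07 + 0.06 + 0.07 + 0.07 + 0.06 + 0.07 + 0.07) / 7 = 0.0671
σ̂ = s̄ / c₄ = 0.0671 / 0.9515 = 0.0706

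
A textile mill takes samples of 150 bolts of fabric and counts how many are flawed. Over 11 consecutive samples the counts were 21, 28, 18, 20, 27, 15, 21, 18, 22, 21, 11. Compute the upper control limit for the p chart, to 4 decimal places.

0.2181

p̄ = Σdᵢ / (k·n) = 222 / (11 × 150) = 0.13455
UCL = p̄ + 3·√(p̄(1−p̄)/n) = 0.13455 + 3 × √(0.13455×0.86545/150) = 0.13455 + 3 × 0.02786 = 0.21813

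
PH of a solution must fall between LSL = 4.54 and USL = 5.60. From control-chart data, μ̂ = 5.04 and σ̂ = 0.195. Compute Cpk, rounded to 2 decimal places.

0.85

Cpu = (USL − μ̂) / (3σ̂) = (5.60 − 5.04) / (3 × 0.195) = 0.9573; Cpl = (μ̂ − LSL) / (3σ̂) = (5.04 − 4.54) / (3 × 0.195) = 0.8547; Cpk = min(Cpu, Cpl) = 0.8547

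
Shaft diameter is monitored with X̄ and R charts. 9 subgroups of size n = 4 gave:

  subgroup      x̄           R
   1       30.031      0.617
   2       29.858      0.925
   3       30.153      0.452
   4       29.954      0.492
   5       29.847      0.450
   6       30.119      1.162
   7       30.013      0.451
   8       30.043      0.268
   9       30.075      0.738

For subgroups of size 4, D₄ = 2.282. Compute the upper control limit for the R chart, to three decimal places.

R̄ = (0.617 + 0.925 + 0.452 + 0.492 + 0.450 + 1.162 + 0.451 + 0.268 + 0.738) / 9 = 5.5550 / 9 = 0.6172
UCL_R = D₄·R̄ = 2.282 × 0.6172 = 1.4085

1.409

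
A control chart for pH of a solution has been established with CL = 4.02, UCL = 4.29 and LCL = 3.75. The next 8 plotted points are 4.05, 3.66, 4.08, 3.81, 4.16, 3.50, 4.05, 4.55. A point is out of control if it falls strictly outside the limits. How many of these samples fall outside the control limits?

Compare each point to [3.75, 4.29]: sample 2 = 3.66 < LCL; sample 6 = 3.50 < LCL; sample 8 = 4.55 > UCL.

3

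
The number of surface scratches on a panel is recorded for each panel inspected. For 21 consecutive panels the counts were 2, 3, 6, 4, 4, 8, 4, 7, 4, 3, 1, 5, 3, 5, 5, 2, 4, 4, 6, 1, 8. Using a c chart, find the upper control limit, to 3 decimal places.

10.414

c̄ = (2 + 3 + 6 + 4 + 4 + 8 + 4 + 7 + 4 + 3 + 1 + 5 + 3 + 5 + 5 + 2 + 4 + 4 + 6 + 1 + 8) / 21 = 89 / 21 = 4.2381
UCL = c̄ + 3√c̄ = 4.2381 + 3 × √4.2381 = 4.2381 + 3 × 2.0587 = 10.4141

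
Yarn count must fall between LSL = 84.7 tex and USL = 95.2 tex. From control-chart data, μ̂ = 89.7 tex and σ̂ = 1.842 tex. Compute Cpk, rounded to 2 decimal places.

0.90

Cpu = (USL − μ̂) / (3σ̂) = (95.2 − 89.7) / (3 × 1.842) = 0.9953; Cpl = (μ̂ − LSL) / (3σ̂) = (89.7 − 84.7) / (3 × 1.842) = 0.9048; Cpk = min(Cpu, Cpl) = 0.9048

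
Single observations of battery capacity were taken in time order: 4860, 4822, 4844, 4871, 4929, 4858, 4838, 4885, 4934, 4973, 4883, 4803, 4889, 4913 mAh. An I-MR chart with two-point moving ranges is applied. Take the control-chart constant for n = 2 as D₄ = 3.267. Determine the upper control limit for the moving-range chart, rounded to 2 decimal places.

Moving ranges: 38, 22, 27, 58, 71, 20, 47, 49, 39, 90, 80, 86, 24; M̄R̄ = 651.0000 / 13 = 50.0769
UCL_MR = D₄·M̄R̄ = 3.267 × 50.0769 = 163.6013

163.60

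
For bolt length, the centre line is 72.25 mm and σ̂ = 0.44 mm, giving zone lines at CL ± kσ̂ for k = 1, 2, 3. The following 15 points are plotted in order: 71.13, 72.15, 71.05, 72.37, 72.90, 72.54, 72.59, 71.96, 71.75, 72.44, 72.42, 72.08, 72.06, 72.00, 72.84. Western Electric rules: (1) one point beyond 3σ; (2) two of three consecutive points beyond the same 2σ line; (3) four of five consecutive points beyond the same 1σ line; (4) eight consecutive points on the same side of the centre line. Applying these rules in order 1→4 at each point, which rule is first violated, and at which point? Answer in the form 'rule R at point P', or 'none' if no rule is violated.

Zone of each point (C = within 1σ̂, B = 1σ̂–2σ̂, A = 2σ̂–3σ̂, * = beyond 3σ̂; sign = side of CL): 1:-A, 2:-C, 3:-A, 4:+C, 5:+B, 6:+C, 7:+C, 8:-C, 9:-B, 10:+C, 11:+C, 12:-C, 13:-C, 14:-C, 15:+B
Rule 2 (two of three consecutive points beyond the same 2σ limit) is satisfied at point 3.

rule 2 at point 3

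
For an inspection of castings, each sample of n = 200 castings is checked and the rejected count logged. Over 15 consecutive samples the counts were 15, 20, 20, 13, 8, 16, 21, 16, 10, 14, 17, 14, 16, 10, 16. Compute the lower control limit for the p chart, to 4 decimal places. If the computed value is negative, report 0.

0.0193

p̄ = Σdᵢ / (k·n) = 226 / (15 × 200) = 0.07533
LCL = p̄ − 3·√(p̄(1−p̄)/n) = 0.07533 − 3 × 0.01866 = 0.01935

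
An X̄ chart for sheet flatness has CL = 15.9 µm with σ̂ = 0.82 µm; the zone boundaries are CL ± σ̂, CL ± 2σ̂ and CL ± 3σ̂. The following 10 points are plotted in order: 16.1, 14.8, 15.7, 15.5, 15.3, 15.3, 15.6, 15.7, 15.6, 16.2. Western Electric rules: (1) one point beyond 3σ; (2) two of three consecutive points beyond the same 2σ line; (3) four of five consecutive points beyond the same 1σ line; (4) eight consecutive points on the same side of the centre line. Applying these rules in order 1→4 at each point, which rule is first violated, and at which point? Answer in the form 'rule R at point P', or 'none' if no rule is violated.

rule 4 at point 9

Zone of each point (C = within 1σ̂, B = 1σ̂–2σ̂, A = 2σ̂–3σ̂, * = beyond 3σ̂; sign = side of CL): 1:+C, 2:-B, 3:-C, 4:-C, 5:-C, 6:-C, 7:-C, 8:-C, 9:-C, 10:+C
Rule 4 (eight consecutive points on the same side of the centre line) is satisfied at point 9.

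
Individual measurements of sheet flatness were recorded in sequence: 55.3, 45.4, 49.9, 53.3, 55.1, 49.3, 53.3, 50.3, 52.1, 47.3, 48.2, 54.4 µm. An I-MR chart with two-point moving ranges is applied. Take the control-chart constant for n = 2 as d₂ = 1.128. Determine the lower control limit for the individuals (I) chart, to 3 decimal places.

40.012

X̄ = (55.3 + 45.4 + 49.9 + 53.3 + 55.1 + 49.3 + 53.3 + 50.3 + 52.1 + 47.3 + 48.2 + 54.4) / 12 = 51.1583
Moving ranges: 9.9, 4.5, 3.4, 1.8, 5.8, 4.0, 3.0, 1.8, 4.8, 0.9, 6.2; M̄R̄ = 46.1000 / 11 = 4.1909
LCL = X̄ − 3·M̄R̄/d₂ = 51.1583 − 3 × 4.1909 / 1.128 = 40.0123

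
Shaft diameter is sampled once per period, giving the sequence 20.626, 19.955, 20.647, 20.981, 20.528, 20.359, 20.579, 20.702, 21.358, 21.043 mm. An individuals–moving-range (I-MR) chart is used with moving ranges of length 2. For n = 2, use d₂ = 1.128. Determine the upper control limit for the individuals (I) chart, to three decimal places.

X̄ = (20.626 + 19.955 + 20.647 + 20.981 + 20.528 + 20.359 + 20.579 + 20.702 + 21.358 + 21.043) / 10 = 20.6778
Moving ranges: 0.671, 0.692, 0.334, 0.453, 0.169, 0.220, 0.123, 0.656, 0.315; M̄R̄ = 3.6330 / 9 = 0.4037
UCL = X̄ + 3·M̄R̄/d₂ = 20.6778 + 3 × 0.4037 / 1.128 = 21.7514

21.751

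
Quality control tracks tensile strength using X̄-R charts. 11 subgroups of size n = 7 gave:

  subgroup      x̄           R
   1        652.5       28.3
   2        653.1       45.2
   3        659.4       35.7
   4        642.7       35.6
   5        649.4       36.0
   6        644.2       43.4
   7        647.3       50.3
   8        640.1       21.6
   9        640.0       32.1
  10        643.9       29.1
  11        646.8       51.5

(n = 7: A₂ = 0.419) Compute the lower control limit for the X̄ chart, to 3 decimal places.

X̄̄ = (652.5 + 653.1 + 659.4 + 642.7 + 649.4 + 644.2 + 647.3 + 640.1 + 640.0 + 643.9 + 646.8) / 11 = 7119.4000 / 11 = 647.2182
R̄ = (28.3 + 45.2 + 35.7 + 35.6 + 36.0 + 43.4 + 50.3 + 21.6 + 32.1 + 29.1 + 51.5) / 11 = 408.8000 / 11 = 37.1636
LCL = X̄̄ − A₂·R̄ = 647.2182 − 0.419 × 37.1636 = 631.6466

631.647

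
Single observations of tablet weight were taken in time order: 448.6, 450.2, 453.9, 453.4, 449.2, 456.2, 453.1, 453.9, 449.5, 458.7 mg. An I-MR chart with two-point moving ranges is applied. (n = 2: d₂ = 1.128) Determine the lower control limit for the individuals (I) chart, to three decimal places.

X̄ = (448.6 + 450.2 + 453.9 + 453.4 + 449.2 + 456.2 + 453.1 + 453.9 + 449.5 + 458.7) / 10 = 452.6700
Moving ranges: 1.6, 3.7, 0.5, 4.2, 7.0, 3.1, 0.8, 4.4, 9.2; M̄R̄ = 34.5000 / 9 = 3.8333
LCL = X̄ − 3·M̄R̄/d₂ = 452.6700 − 3 × 3.8333 / 1.128 = 442.4750

442.475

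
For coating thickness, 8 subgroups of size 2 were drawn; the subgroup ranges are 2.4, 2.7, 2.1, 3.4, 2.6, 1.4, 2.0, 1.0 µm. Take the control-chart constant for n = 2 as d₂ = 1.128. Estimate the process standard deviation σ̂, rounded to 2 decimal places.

1.95

R̄ = (2.4 + 2.7 + 2.1 + 3.4 + 2.6 + 1.4 + 2.0 + 1.0) / 8 = 2.2000
σ̂ = R̄ / d₂ = 2.2000 / 1.128 = 1.9504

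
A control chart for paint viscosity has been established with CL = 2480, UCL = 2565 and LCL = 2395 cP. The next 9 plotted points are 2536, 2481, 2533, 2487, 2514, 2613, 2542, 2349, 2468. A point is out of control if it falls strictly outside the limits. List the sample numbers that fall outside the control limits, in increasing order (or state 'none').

Compare each point to [2395, 2565]: sample 6 = 2613 > UCL; sample 8 = 2349 < LCL.

6, 8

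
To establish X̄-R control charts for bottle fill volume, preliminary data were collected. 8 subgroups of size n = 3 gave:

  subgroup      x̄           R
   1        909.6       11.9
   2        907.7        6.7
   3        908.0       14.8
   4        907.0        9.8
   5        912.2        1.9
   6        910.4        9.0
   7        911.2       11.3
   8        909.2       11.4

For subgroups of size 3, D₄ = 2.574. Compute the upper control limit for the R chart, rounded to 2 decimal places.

24.71

R̄ = (11.9 + 6.7 + 14.8 + 9.8 + 1.9 + 9.0 + 11.3 + 11.4) / 8 = 76.8000 / 8 = 9.6000
UCL_R = D₄·R̄ = 2.574 × 9.6000 = 24.7104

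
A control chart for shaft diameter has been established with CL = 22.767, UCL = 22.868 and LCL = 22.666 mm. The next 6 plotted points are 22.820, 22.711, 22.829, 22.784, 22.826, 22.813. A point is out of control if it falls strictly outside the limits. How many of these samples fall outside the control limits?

0

All 6 points lie within [22.666, 22.868].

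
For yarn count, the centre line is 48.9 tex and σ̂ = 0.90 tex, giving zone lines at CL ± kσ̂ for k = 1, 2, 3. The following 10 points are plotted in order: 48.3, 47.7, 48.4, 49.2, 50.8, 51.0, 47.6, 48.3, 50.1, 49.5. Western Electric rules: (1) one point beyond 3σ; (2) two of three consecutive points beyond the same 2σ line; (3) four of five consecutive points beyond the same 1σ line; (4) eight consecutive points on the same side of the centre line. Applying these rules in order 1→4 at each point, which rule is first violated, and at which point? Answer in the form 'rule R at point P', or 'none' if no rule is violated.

Zone of each point (C = within 1σ̂, B = 1σ̂–2σ̂, A = 2σ̂–3σ̂, * = beyond 3σ̂; sign = side of CL): 1:-C, 2:-B, 3:-C, 4:+C, 5:+A, 6:+A, 7:-B, 8:-C, 9:+B, 10:+C
Rule 2 (two of three consecutive points beyond the same 2σ limit) is satisfied at point 6.

rule 2 at point 6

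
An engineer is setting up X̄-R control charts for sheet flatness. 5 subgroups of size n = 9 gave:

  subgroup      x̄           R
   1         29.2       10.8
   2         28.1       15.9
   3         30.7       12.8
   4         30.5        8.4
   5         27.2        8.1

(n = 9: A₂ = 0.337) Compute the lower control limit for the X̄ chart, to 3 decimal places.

X̄̄ = (29.2 + 28.1 + 30.7 + 30.5 + 27.2) / 5 = 145.7000 / 5 = 29.1400
R̄ = (10.8 + 15.9 + 12.8 + 8.4 + 8.1) / 5 = 56.0000 / 5 = 11.2000
LCL = X̄̄ − A₂·R̄ = 29.1400 − 0.337 × 11.2000 = 25.3656

25.366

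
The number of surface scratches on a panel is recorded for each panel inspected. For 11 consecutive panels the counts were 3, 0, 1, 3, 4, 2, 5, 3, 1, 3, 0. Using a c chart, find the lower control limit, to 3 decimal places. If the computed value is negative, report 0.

0.000

c̄ = (3 + 0 + 1 + 3 + 4 + 2 + 5 + 3 + 1 + 3 + 0) / 11 = 25 / 11 = 2.2727
LCL = c̄ − 3√c̄ = 2.2727 − 3 × 1.5076 = -2.2499 → 0 (cannot be negative)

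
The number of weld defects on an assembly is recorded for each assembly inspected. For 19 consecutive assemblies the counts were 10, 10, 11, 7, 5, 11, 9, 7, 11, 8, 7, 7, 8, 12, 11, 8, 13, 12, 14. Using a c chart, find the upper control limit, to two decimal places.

c̄ = (10 + 10 + 11 + 7 + 5 + 11 + 9 + 7 + 11 + 8 + 7 + 7 + 8 + 12 + 11 + 8 + 13 + 12 + 14) / 19 = 181 / 19 = 9.5263
UCL = c̄ + 3√c̄ = 9.5263 + 3 × √9.5263 = 9.5263 + 3 × 3.0865 = 18.7857

18.79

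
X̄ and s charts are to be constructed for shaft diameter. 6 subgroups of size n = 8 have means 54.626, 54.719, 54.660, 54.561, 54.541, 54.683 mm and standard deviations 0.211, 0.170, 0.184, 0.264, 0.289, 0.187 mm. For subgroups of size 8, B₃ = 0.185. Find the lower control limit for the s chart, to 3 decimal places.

s̄ = (0.211 + 0.170 + 0.184 + 0.264 + 0.289 + 0.187) / 6 = 0.2175
LCL_s = B₃·s̄ = 0.185 × 0.2175 = 0.0402

0.040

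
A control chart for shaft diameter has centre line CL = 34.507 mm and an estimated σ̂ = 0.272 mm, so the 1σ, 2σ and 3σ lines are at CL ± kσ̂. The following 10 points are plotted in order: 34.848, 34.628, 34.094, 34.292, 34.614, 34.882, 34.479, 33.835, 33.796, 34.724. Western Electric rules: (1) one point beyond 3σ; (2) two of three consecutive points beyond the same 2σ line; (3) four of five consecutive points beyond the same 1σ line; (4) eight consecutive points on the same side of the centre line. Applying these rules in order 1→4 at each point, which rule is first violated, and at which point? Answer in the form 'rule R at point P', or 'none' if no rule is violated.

Zone of each point (C = within 1σ̂, B = 1σ̂–2σ̂, A = 2σ̂–3σ̂, * = beyond 3σ̂; sign = side of CL): 1:+B, 2:+C, 3:-B, 4:-C, 5:+C, 6:+B, 7:-C, 8:-A, 9:-A, 10:+C
Rule 2 (two of three consecutive points beyond the same 2σ limit) is satisfied at point 9.

rule 2 at point 9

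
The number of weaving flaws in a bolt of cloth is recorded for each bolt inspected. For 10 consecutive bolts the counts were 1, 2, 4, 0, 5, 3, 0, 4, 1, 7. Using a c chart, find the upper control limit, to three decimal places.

c̄ = (1 + 2 + 4 + 0 + 5 + 3 + 0 + 4 + 1 + 7) / 10 = 27 / 10 = 2.7000
UCL = c̄ + 3√c̄ = 2.7000 + 3 × √2.7000 = 2.7000 + 3 × 1.6432 = 7.6295

7.630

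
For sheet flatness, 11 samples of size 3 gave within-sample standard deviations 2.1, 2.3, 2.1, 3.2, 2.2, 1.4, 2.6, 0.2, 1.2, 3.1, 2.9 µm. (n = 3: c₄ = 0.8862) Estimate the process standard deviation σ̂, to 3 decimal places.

s̄ = (2.1 + 2.3 + 2.1 + 3.2 + 2.2 + 1.4 + 2.6 + 0.2 + 1.2 + 3.1 + 2.9) / 11 = 2.1182
σ̂ = s̄ / c₄ = 2.1182 / 0.8862 = 2.3902

2.390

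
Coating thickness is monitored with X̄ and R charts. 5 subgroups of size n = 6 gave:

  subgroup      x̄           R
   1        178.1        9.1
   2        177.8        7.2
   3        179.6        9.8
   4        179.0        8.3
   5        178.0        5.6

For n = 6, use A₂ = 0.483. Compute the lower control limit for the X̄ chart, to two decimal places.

174.64

X̄̄ = (178.1 + 177.8 + 179.6 + 179.0 + 178.0) / 5 = 892.5000 / 5 = 178.5000
R̄ = (9.1 + 7.2 + 9.8 + 8.3 + 5.6) / 5 = 40.0000 / 5 = 8.0000
LCL = X̄̄ − A₂·R̄ = 178.5000 − 0.483 × 8.0000 = 174.6360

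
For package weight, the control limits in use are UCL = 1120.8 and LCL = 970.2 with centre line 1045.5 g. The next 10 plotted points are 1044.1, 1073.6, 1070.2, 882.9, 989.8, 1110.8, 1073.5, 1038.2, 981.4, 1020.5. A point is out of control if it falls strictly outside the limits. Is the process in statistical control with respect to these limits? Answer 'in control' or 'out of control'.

out of control

Compare each point to [970.2, 1120.8]: sample 4 = 882.9 < LCL.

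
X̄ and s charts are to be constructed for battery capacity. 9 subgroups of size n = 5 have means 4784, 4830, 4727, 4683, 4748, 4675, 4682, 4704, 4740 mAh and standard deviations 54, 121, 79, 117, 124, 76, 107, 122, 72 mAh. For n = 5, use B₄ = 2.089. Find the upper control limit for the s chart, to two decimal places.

202.40

s̄ = (54 + 121 + 79 + 117 + 124 + 76 + 107 + 122 + 72) / 9 = 96.8889
UCL_s = B₄·s̄ = 2.089 × 96.8889 = 202.4009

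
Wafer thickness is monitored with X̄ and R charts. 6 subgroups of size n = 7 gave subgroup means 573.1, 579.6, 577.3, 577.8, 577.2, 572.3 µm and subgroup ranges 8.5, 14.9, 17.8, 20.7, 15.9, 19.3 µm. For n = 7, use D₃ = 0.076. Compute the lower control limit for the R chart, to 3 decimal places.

1.230

R̄ = (8.5 + 14.9 + 17.8 + 20.7 + 15.9 + 19.3) / 6 = 97.1000 / 6 = 16.1833
LCL_R = D₃·R̄ = 0.076 × 16.1833 = 1.2299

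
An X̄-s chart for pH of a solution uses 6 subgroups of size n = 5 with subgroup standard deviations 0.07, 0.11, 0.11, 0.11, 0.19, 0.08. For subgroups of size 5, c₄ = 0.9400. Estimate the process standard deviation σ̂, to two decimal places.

0.12

s̄ = (0.07 + 0.11 + 0.11 + 0.11 + 0.19 + 0.08) / 6 = 0.1117
σ̂ = s̄ / c₄ = 0.1117 / 0.9400 = 0.1188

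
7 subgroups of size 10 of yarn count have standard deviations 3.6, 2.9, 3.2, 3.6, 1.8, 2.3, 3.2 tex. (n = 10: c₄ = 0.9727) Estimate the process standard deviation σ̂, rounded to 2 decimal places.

3.03

s̄ = (3.6 + 2.9 + 3.2 + 3.6 + 1.8 + 2.3 + 3.2) / 7 = 2.9429
σ̂ = s̄ / c₄ = 2.9429 / 0.9727 = 3.0255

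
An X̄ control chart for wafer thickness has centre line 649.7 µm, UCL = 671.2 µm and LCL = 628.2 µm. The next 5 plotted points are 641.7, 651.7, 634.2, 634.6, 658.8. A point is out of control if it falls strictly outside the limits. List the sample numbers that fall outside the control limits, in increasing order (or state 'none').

none

All 5 points lie within [628.2, 671.2].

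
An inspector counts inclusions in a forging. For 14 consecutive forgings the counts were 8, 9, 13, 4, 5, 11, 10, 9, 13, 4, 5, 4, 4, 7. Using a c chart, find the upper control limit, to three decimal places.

15.826

c̄ = (8 + 9 + 13 + 4 + 5 + 11 + 10 + 9 + 13 + 4 + 5 + 4 + 4 + 7) / 14 = 106 / 14 = 7.5714
UCL = c̄ + 3√c̄ = 7.5714 + 3 × √7.5714 = 7.5714 + 3 × 2.7516 = 15.8263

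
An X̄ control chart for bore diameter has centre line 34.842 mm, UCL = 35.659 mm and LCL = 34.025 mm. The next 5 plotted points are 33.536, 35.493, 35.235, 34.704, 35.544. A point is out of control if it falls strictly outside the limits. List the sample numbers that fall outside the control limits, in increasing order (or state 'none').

1

Compare each point to [34.025, 35.659]: sample 1 = 33.536 < LCL.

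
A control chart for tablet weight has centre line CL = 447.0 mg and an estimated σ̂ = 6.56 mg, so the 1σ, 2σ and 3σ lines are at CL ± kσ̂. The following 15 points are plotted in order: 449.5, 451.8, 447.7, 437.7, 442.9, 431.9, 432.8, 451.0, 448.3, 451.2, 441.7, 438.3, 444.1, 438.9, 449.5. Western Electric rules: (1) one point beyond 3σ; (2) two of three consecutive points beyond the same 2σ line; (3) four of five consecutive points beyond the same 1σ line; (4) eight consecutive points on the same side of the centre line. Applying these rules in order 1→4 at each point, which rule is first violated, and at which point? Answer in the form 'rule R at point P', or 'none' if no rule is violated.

Zone of each point (C = within 1σ̂, B = 1σ̂–2σ̂, A = 2σ̂–3σ̂, * = beyond 3σ̂; sign = side of CL): 1:+C, 2:+C, 3:+C, 4:-B, 5:-C, 6:-A, 7:-A, 8:+C, 9:+C, 10:+C, 11:-C, 12:-B, 13:-C, 14:-B, 15:+C
Rule 2 (two of three consecutive points beyond the same 2σ limit) is satisfied at point 7.

rule 2 at point 7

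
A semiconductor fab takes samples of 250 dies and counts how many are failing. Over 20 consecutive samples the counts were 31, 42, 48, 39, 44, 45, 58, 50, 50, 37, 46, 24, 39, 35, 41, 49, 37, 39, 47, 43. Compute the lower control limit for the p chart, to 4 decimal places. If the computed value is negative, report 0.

0.0977

p̄ = Σdᵢ / (k·n) = 844 / (20 × 250) = 0.16880
LCL = p̄ − 3·√(p̄(1−p̄)/n) = 0.16880 − 3 × 0.02369 = 0.09773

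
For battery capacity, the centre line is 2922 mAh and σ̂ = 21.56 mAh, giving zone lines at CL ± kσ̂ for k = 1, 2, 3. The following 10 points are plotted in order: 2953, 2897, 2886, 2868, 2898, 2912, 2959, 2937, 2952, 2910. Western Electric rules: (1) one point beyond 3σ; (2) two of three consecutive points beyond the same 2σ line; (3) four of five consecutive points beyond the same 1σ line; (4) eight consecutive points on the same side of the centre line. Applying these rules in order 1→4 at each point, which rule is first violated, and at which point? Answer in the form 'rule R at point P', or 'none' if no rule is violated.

Zone of each point (C = within 1σ̂, B = 1σ̂–2σ̂, A = 2σ̂–3σ̂, * = beyond 3σ̂; sign = side of CL): 1:+B, 2:-B, 3:-B, 4:-A, 5:-B, 6:-C, 7:+B, 8:+C, 9:+B, 10:-C
Rule 3 (four of five consecutive points beyond the same 1σ limit) is satisfied at point 5.

rule 3 at point 5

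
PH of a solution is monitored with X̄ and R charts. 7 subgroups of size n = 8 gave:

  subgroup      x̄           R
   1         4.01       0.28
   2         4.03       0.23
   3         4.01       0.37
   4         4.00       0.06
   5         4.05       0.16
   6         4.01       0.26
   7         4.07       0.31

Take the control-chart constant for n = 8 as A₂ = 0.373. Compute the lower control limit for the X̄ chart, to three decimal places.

3.937

X̄̄ = (4.01 + 4.03 + 4.01 + 4.00 + 4.05 + 4.01 + 4.07) / 7 = 28.1800 / 7 = 4.0257
R̄ = (0.28 + 0.23 + 0.37 + 0.06 + 0.16 + 0.26 + 0.31) / 7 = 1.6700 / 7 = 0.2386
LCL = X̄̄ − A₂·R̄ = 4.0257 − 0.373 × 0.2386 = 3.9367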